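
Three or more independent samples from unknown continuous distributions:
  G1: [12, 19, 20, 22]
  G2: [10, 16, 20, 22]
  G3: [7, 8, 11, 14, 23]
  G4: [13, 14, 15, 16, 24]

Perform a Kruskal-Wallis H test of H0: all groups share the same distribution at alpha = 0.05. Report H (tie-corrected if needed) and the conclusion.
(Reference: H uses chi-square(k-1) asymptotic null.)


Step 1: Combine all N = 18 observations and assign midranks.
sorted (value, group, rank): (7,G3,1), (8,G3,2), (10,G2,3), (11,G3,4), (12,G1,5), (13,G4,6), (14,G3,7.5), (14,G4,7.5), (15,G4,9), (16,G2,10.5), (16,G4,10.5), (19,G1,12), (20,G1,13.5), (20,G2,13.5), (22,G1,15.5), (22,G2,15.5), (23,G3,17), (24,G4,18)
Step 2: Sum ranks within each group.
R_1 = 46 (n_1 = 4)
R_2 = 42.5 (n_2 = 4)
R_3 = 31.5 (n_3 = 5)
R_4 = 51 (n_4 = 5)
Step 3: H = 12/(N(N+1)) * sum(R_i^2/n_i) - 3(N+1)
     = 12/(18*19) * (46^2/4 + 42.5^2/4 + 31.5^2/5 + 51^2/5) - 3*19
     = 0.035088 * 1699.21 - 57
     = 2.621491.
Step 4: Ties present; correction factor C = 1 - 24/(18^3 - 18) = 0.995872. Corrected H = 2.621491 / 0.995872 = 2.632358.
Step 5: Under H0, H ~ chi^2(3); p-value = 0.451845.
Step 6: alpha = 0.05. fail to reject H0.

H = 2.6324, df = 3, p = 0.451845, fail to reject H0.


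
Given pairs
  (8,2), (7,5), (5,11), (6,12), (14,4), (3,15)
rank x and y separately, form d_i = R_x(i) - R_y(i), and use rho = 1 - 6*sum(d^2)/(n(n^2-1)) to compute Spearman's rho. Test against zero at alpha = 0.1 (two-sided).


Step 1: Rank x and y separately (midranks; no ties here).
rank(x): 8->5, 7->4, 5->2, 6->3, 14->6, 3->1
rank(y): 2->1, 5->3, 11->4, 12->5, 4->2, 15->6
Step 2: d_i = R_x(i) - R_y(i); compute d_i^2.
  (5-1)^2=16, (4-3)^2=1, (2-4)^2=4, (3-5)^2=4, (6-2)^2=16, (1-6)^2=25
sum(d^2) = 66.
Step 3: rho = 1 - 6*66 / (6*(6^2 - 1)) = 1 - 396/210 = -0.885714.
Step 4: Under H0, t = rho * sqrt((n-2)/(1-rho^2)) = -3.8158 ~ t(4).
Step 5: Two-sided p-value from the t-distribution with 4 df = 0.018845.
Step 6: alpha = 0.1. reject H0.

rho = -0.8857, p = 0.018845, reject H0 at alpha = 0.1.


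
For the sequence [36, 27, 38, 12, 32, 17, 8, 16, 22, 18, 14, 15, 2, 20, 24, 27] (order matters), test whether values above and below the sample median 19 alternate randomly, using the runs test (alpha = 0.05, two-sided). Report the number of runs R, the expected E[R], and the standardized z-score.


Step 1: Compute median = 19; label A = above, B = below.
Labels in order: AAABABBBABBBBAAA  (n_A = 8, n_B = 8)
Step 2: Count runs R = 7.
Step 3: Under H0 (random ordering), E[R] = 2*n_A*n_B/(n_A+n_B) + 1 = 2*8*8/16 + 1 = 9.0000.
        Var[R] = 2*n_A*n_B*(2*n_A*n_B - n_A - n_B) / ((n_A+n_B)^2 * (n_A+n_B-1)) = 14336/3840 = 3.7333.
        SD[R] = 1.9322.
Step 4: Continuity-corrected z = (R + 0.5 - E[R]) / SD[R] = (7 + 0.5 - 9.0000) / 1.9322 = -0.7763.
Step 5: Two-sided p-value via normal approximation = 2*(1 - Phi(|z|)) = 0.437558.
Step 6: alpha = 0.05. fail to reject H0.

R = 7, z = -0.7763, p = 0.437558, fail to reject H0.


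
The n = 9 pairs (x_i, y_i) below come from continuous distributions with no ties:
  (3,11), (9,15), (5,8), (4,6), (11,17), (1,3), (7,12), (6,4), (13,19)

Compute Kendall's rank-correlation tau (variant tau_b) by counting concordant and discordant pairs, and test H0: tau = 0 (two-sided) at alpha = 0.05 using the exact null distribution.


Step 1: Enumerate the 36 unordered pairs (i,j) with i<j and classify each by sign(x_j-x_i) * sign(y_j-y_i).
  (1,2):dx=+6,dy=+4->C; (1,3):dx=+2,dy=-3->D; (1,4):dx=+1,dy=-5->D; (1,5):dx=+8,dy=+6->C
  (1,6):dx=-2,dy=-8->C; (1,7):dx=+4,dy=+1->C; (1,8):dx=+3,dy=-7->D; (1,9):dx=+10,dy=+8->C
  (2,3):dx=-4,dy=-7->C; (2,4):dx=-5,dy=-9->C; (2,5):dx=+2,dy=+2->C; (2,6):dx=-8,dy=-12->C
  (2,7):dx=-2,dy=-3->C; (2,8):dx=-3,dy=-11->C; (2,9):dx=+4,dy=+4->C; (3,4):dx=-1,dy=-2->C
  (3,5):dx=+6,dy=+9->C; (3,6):dx=-4,dy=-5->C; (3,7):dx=+2,dy=+4->C; (3,8):dx=+1,dy=-4->D
  (3,9):dx=+8,dy=+11->C; (4,5):dx=+7,dy=+11->C; (4,6):dx=-3,dy=-3->C; (4,7):dx=+3,dy=+6->C
  (4,8):dx=+2,dy=-2->D; (4,9):dx=+9,dy=+13->C; (5,6):dx=-10,dy=-14->C; (5,7):dx=-4,dy=-5->C
  (5,8):dx=-5,dy=-13->C; (5,9):dx=+2,dy=+2->C; (6,7):dx=+6,dy=+9->C; (6,8):dx=+5,dy=+1->C
  (6,9):dx=+12,dy=+16->C; (7,8):dx=-1,dy=-8->C; (7,9):dx=+6,dy=+7->C; (8,9):dx=+7,dy=+15->C
Step 2: C = 31, D = 5, total pairs = 36.
Step 3: tau = (C - D)/(n(n-1)/2) = (31 - 5)/36 = 0.722222.
Step 4: Exact two-sided p-value (enumerate n! = 362880 permutations of y under H0): p = 0.005886.
Step 5: alpha = 0.05. reject H0.

tau_b = 0.7222 (C=31, D=5), p = 0.005886, reject H0.


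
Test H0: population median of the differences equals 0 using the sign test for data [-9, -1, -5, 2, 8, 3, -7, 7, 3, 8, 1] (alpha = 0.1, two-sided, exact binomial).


Step 1: Discard zero differences. Original n = 11; n_eff = number of nonzero differences = 11.
Nonzero differences (with sign): -9, -1, -5, +2, +8, +3, -7, +7, +3, +8, +1
Step 2: Count signs: positive = 7, negative = 4.
Step 3: Under H0: P(positive) = 0.5, so the number of positives S ~ Bin(11, 0.5).
Step 4: Two-sided exact p-value = sum of Bin(11,0.5) probabilities at or below the observed probability = 0.548828.
Step 5: alpha = 0.1. fail to reject H0.

n_eff = 11, pos = 7, neg = 4, p = 0.548828, fail to reject H0.


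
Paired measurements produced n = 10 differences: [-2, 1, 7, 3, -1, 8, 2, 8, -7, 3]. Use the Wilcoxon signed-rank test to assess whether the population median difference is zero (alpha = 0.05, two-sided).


Step 1: Drop any zero differences (none here) and take |d_i|.
|d| = [2, 1, 7, 3, 1, 8, 2, 8, 7, 3]
Step 2: Midrank |d_i| (ties get averaged ranks).
ranks: |2|->3.5, |1|->1.5, |7|->7.5, |3|->5.5, |1|->1.5, |8|->9.5, |2|->3.5, |8|->9.5, |7|->7.5, |3|->5.5
Step 3: Attach original signs; sum ranks with positive sign and with negative sign.
W+ = 1.5 + 7.5 + 5.5 + 9.5 + 3.5 + 9.5 + 5.5 = 42.5
W- = 3.5 + 1.5 + 7.5 = 12.5
(Check: W+ + W- = 55 should equal n(n+1)/2 = 55.)
Step 4: Test statistic W = min(W+, W-) = 12.5.
Step 5: Ties in |d|, so use the tie-corrected normal approximation.
        E[W] = n(n+1)/4 = 10*11/4 = 27.5.
        Tie groups: |d|=1 (t=2), |d|=2 (t=2), |d|=3 (t=2), |d|=7 (t=2), |d|=8 (t=2); sum(t^3 - t) = 30.
        Var[W] = n(n+1)(2n+1)/24 - sum(t^3-t)/48 = 2310/24 - 30/48 = 95.625.
        z = (W - E[W]) / sqrt(Var[W]) = (12.5 - 27.5) / 9.7788 = -1.5339.
        Two-sided p = 2*Phi(z) = 0.125047.
Step 6: alpha = 0.05. fail to reject H0.

W+ = 42.5, W- = 12.5, W = min = 12.5, p = 0.125047, fail to reject H0.


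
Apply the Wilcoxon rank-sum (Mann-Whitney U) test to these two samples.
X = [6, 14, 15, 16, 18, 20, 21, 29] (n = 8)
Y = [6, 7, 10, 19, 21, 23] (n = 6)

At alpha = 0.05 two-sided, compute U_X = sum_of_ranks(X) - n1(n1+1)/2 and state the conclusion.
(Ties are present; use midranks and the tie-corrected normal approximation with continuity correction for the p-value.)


Step 1: Combine and sort all 14 observations; assign midranks.
sorted (value, group): (6,X), (6,Y), (7,Y), (10,Y), (14,X), (15,X), (16,X), (18,X), (19,Y), (20,X), (21,X), (21,Y), (23,Y), (29,X)
ranks: 6->1.5, 6->1.5, 7->3, 10->4, 14->5, 15->6, 16->7, 18->8, 19->9, 20->10, 21->11.5, 21->11.5, 23->13, 29->14
Step 2: Rank sum for X: R1 = 1.5 + 5 + 6 + 7 + 8 + 10 + 11.5 + 14 = 63.
Step 3: U_X = R1 - n1(n1+1)/2 = 63 - 8*9/2 = 63 - 36 = 27.
       U_Y = n1*n2 - U_X = 48 - 27 = 21.
Step 4: Ties are present, so use the tie-corrected normal approximation (with continuity correction) for the p-value.
Step 5: p-value = 0.746347; compare to alpha = 0.05. fail to reject H0.

U_X = 27, p = 0.746347, fail to reject H0 at alpha = 0.05.


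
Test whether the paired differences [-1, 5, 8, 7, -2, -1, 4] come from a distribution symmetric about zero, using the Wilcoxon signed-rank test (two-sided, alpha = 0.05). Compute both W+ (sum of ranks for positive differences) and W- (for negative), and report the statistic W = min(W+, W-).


Step 1: Drop any zero differences (none here) and take |d_i|.
|d| = [1, 5, 8, 7, 2, 1, 4]
Step 2: Midrank |d_i| (ties get averaged ranks).
ranks: |1|->1.5, |5|->5, |8|->7, |7|->6, |2|->3, |1|->1.5, |4|->4
Step 3: Attach original signs; sum ranks with positive sign and with negative sign.
W+ = 5 + 7 + 6 + 4 = 22
W- = 1.5 + 3 + 1.5 = 6
(Check: W+ + W- = 28 should equal n(n+1)/2 = 28.)
Step 4: Test statistic W = min(W+, W-) = 6.
Step 5: Ties in |d|, so use the tie-corrected normal approximation.
        E[W] = n(n+1)/4 = 7*8/4 = 14.
        Tie groups: |d|=1 (t=2); sum(t^3 - t) = 6.
        Var[W] = n(n+1)(2n+1)/24 - sum(t^3-t)/48 = 840/24 - 6/48 = 34.875.
        z = (W - E[W]) / sqrt(Var[W]) = (6 - 14) / 5.9055 = -1.3547.
        Two-sided p = 2*Phi(z) = 0.175523.
Step 6: alpha = 0.05. fail to reject H0.

W+ = 22, W- = 6, W = min = 6, p = 0.175523, fail to reject H0.


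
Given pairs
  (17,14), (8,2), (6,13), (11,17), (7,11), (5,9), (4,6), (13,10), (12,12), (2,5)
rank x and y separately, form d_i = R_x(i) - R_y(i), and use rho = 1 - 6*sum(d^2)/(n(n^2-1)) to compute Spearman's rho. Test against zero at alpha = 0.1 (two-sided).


Step 1: Rank x and y separately (midranks; no ties here).
rank(x): 17->10, 8->6, 6->4, 11->7, 7->5, 5->3, 4->2, 13->9, 12->8, 2->1
rank(y): 14->9, 2->1, 13->8, 17->10, 11->6, 9->4, 6->3, 10->5, 12->7, 5->2
Step 2: d_i = R_x(i) - R_y(i); compute d_i^2.
  (10-9)^2=1, (6-1)^2=25, (4-8)^2=16, (7-10)^2=9, (5-6)^2=1, (3-4)^2=1, (2-3)^2=1, (9-5)^2=16, (8-7)^2=1, (1-2)^2=1
sum(d^2) = 72.
Step 3: rho = 1 - 6*72 / (10*(10^2 - 1)) = 1 - 432/990 = 0.563636.
Step 4: Under H0, t = rho * sqrt((n-2)/(1-rho^2)) = 1.9300 ~ t(8).
Step 5: Two-sided p-value from the t-distribution with 8 df = 0.089724.
Step 6: alpha = 0.1. reject H0.

rho = 0.5636, p = 0.089724, reject H0 at alpha = 0.1.


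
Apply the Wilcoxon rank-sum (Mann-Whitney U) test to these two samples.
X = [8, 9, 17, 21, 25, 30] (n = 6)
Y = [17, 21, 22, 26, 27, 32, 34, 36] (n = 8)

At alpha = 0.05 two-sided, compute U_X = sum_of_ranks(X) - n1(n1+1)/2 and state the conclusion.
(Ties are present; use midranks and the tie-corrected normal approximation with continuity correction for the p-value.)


Step 1: Combine and sort all 14 observations; assign midranks.
sorted (value, group): (8,X), (9,X), (17,X), (17,Y), (21,X), (21,Y), (22,Y), (25,X), (26,Y), (27,Y), (30,X), (32,Y), (34,Y), (36,Y)
ranks: 8->1, 9->2, 17->3.5, 17->3.5, 21->5.5, 21->5.5, 22->7, 25->8, 26->9, 27->10, 30->11, 32->12, 34->13, 36->14
Step 2: Rank sum for X: R1 = 1 + 2 + 3.5 + 5.5 + 8 + 11 = 31.
Step 3: U_X = R1 - n1(n1+1)/2 = 31 - 6*7/2 = 31 - 21 = 10.
       U_Y = n1*n2 - U_X = 48 - 10 = 38.
Step 4: Ties are present, so use the tie-corrected normal approximation (with continuity correction) for the p-value.
Step 5: p-value = 0.080692; compare to alpha = 0.05. fail to reject H0.

U_X = 10, p = 0.080692, fail to reject H0 at alpha = 0.05.


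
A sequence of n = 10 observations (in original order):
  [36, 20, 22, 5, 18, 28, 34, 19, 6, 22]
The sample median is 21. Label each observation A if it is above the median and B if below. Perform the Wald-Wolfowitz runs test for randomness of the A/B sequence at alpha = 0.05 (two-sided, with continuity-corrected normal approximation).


Step 1: Compute median = 21; label A = above, B = below.
Labels in order: ABABBAABBA  (n_A = 5, n_B = 5)
Step 2: Count runs R = 7.
Step 3: Under H0 (random ordering), E[R] = 2*n_A*n_B/(n_A+n_B) + 1 = 2*5*5/10 + 1 = 6.0000.
        Var[R] = 2*n_A*n_B*(2*n_A*n_B - n_A - n_B) / ((n_A+n_B)^2 * (n_A+n_B-1)) = 2000/900 = 2.2222.
        SD[R] = 1.4907.
Step 4: Continuity-corrected z = (R - 0.5 - E[R]) / SD[R] = (7 - 0.5 - 6.0000) / 1.4907 = 0.3354.
Step 5: Two-sided p-value via normal approximation = 2*(1 - Phi(|z|)) = 0.737316.
Step 6: alpha = 0.05. fail to reject H0.

R = 7, z = 0.3354, p = 0.737316, fail to reject H0.


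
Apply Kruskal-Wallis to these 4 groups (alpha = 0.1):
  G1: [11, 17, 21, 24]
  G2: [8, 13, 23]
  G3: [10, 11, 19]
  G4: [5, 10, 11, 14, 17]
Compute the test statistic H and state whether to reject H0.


Step 1: Combine all N = 15 observations and assign midranks.
sorted (value, group, rank): (5,G4,1), (8,G2,2), (10,G3,3.5), (10,G4,3.5), (11,G1,6), (11,G3,6), (11,G4,6), (13,G2,8), (14,G4,9), (17,G1,10.5), (17,G4,10.5), (19,G3,12), (21,G1,13), (23,G2,14), (24,G1,15)
Step 2: Sum ranks within each group.
R_1 = 44.5 (n_1 = 4)
R_2 = 24 (n_2 = 3)
R_3 = 21.5 (n_3 = 3)
R_4 = 30 (n_4 = 5)
Step 3: H = 12/(N(N+1)) * sum(R_i^2/n_i) - 3(N+1)
     = 12/(15*16) * (44.5^2/4 + 24^2/3 + 21.5^2/3 + 30^2/5) - 3*16
     = 0.050000 * 1021.15 - 48
     = 3.057292.
Step 4: Ties present; correction factor C = 1 - 36/(15^3 - 15) = 0.989286. Corrected H = 3.057292 / 0.989286 = 3.090403.
Step 5: Under H0, H ~ chi^2(3); p-value = 0.377896.
Step 6: alpha = 0.1. fail to reject H0.

H = 3.0904, df = 3, p = 0.377896, fail to reject H0.


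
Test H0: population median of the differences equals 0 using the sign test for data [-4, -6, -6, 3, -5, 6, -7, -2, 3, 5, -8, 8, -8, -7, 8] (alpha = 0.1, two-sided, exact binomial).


Step 1: Discard zero differences. Original n = 15; n_eff = number of nonzero differences = 15.
Nonzero differences (with sign): -4, -6, -6, +3, -5, +6, -7, -2, +3, +5, -8, +8, -8, -7, +8
Step 2: Count signs: positive = 6, negative = 9.
Step 3: Under H0: P(positive) = 0.5, so the number of positives S ~ Bin(15, 0.5).
Step 4: Two-sided exact p-value = sum of Bin(15,0.5) probabilities at or below the observed probability = 0.607239.
Step 5: alpha = 0.1. fail to reject H0.

n_eff = 15, pos = 6, neg = 9, p = 0.607239, fail to reject H0.


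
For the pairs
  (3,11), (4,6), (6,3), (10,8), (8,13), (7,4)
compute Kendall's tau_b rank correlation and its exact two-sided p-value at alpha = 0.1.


Step 1: Enumerate the 15 unordered pairs (i,j) with i<j and classify each by sign(x_j-x_i) * sign(y_j-y_i).
  (1,2):dx=+1,dy=-5->D; (1,3):dx=+3,dy=-8->D; (1,4):dx=+7,dy=-3->D; (1,5):dx=+5,dy=+2->C
  (1,6):dx=+4,dy=-7->D; (2,3):dx=+2,dy=-3->D; (2,4):dx=+6,dy=+2->C; (2,5):dx=+4,dy=+7->C
  (2,6):dx=+3,dy=-2->D; (3,4):dx=+4,dy=+5->C; (3,5):dx=+2,dy=+10->C; (3,6):dx=+1,dy=+1->C
  (4,5):dx=-2,dy=+5->D; (4,6):dx=-3,dy=-4->C; (5,6):dx=-1,dy=-9->C
Step 2: C = 8, D = 7, total pairs = 15.
Step 3: tau = (C - D)/(n(n-1)/2) = (8 - 7)/15 = 0.066667.
Step 4: Exact two-sided p-value (enumerate n! = 720 permutations of y under H0): p = 1.000000.
Step 5: alpha = 0.1. fail to reject H0.

tau_b = 0.0667 (C=8, D=7), p = 1.000000, fail to reject H0.


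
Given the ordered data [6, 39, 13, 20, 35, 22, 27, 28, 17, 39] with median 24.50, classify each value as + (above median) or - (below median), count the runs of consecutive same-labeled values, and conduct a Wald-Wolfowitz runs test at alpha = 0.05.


Step 1: Compute median = 24.50; label A = above, B = below.
Labels in order: BABBABAABA  (n_A = 5, n_B = 5)
Step 2: Count runs R = 8.
Step 3: Under H0 (random ordering), E[R] = 2*n_A*n_B/(n_A+n_B) + 1 = 2*5*5/10 + 1 = 6.0000.
        Var[R] = 2*n_A*n_B*(2*n_A*n_B - n_A - n_B) / ((n_A+n_B)^2 * (n_A+n_B-1)) = 2000/900 = 2.2222.
        SD[R] = 1.4907.
Step 4: Continuity-corrected z = (R - 0.5 - E[R]) / SD[R] = (8 - 0.5 - 6.0000) / 1.4907 = 1.0062.
Step 5: Two-sided p-value via normal approximation = 2*(1 - Phi(|z|)) = 0.314305.
Step 6: alpha = 0.05. fail to reject H0.

R = 8, z = 1.0062, p = 0.314305, fail to reject H0.


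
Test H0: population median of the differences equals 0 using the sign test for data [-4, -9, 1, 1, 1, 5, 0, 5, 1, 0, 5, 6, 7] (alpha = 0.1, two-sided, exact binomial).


Step 1: Discard zero differences. Original n = 13; n_eff = number of nonzero differences = 11.
Nonzero differences (with sign): -4, -9, +1, +1, +1, +5, +5, +1, +5, +6, +7
Step 2: Count signs: positive = 9, negative = 2.
Step 3: Under H0: P(positive) = 0.5, so the number of positives S ~ Bin(11, 0.5).
Step 4: Two-sided exact p-value = sum of Bin(11,0.5) probabilities at or below the observed probability = 0.065430.
Step 5: alpha = 0.1. reject H0.

n_eff = 11, pos = 9, neg = 2, p = 0.065430, reject H0.


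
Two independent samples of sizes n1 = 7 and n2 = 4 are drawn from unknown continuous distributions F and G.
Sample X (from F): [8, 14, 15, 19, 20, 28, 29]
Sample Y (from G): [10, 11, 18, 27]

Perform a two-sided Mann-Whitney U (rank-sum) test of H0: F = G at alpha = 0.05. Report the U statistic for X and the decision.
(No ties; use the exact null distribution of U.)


Step 1: Combine and sort all 11 observations; assign midranks.
sorted (value, group): (8,X), (10,Y), (11,Y), (14,X), (15,X), (18,Y), (19,X), (20,X), (27,Y), (28,X), (29,X)
ranks: 8->1, 10->2, 11->3, 14->4, 15->5, 18->6, 19->7, 20->8, 27->9, 28->10, 29->11
Step 2: Rank sum for X: R1 = 1 + 4 + 5 + 7 + 8 + 10 + 11 = 46.
Step 3: U_X = R1 - n1(n1+1)/2 = 46 - 7*8/2 = 46 - 28 = 18.
       U_Y = n1*n2 - U_X = 28 - 18 = 10.
Step 4: No ties, so the exact null distribution of U (based on enumerating the C(11,7) = 330 equally likely rank assignments) gives the two-sided p-value.
Step 5: p-value = 0.527273; compare to alpha = 0.05. fail to reject H0.

U_X = 18, p = 0.527273, fail to reject H0 at alpha = 0.05.


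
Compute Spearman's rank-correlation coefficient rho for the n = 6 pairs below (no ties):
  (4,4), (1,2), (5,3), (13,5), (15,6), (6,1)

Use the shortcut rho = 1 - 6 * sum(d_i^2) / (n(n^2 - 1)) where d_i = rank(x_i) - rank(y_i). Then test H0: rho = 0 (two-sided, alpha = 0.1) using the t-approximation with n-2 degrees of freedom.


Step 1: Rank x and y separately (midranks; no ties here).
rank(x): 4->2, 1->1, 5->3, 13->5, 15->6, 6->4
rank(y): 4->4, 2->2, 3->3, 5->5, 6->6, 1->1
Step 2: d_i = R_x(i) - R_y(i); compute d_i^2.
  (2-4)^2=4, (1-2)^2=1, (3-3)^2=0, (5-5)^2=0, (6-6)^2=0, (4-1)^2=9
sum(d^2) = 14.
Step 3: rho = 1 - 6*14 / (6*(6^2 - 1)) = 1 - 84/210 = 0.600000.
Step 4: Under H0, t = rho * sqrt((n-2)/(1-rho^2)) = 1.5000 ~ t(4).
Step 5: Two-sided p-value from the t-distribution with 4 df = 0.208000.
Step 6: alpha = 0.1. fail to reject H0.

rho = 0.6000, p = 0.208000, fail to reject H0 at alpha = 0.1.


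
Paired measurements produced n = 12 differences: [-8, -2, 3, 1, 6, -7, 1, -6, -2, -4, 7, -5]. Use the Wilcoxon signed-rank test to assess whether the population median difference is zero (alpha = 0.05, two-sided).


Step 1: Drop any zero differences (none here) and take |d_i|.
|d| = [8, 2, 3, 1, 6, 7, 1, 6, 2, 4, 7, 5]
Step 2: Midrank |d_i| (ties get averaged ranks).
ranks: |8|->12, |2|->3.5, |3|->5, |1|->1.5, |6|->8.5, |7|->10.5, |1|->1.5, |6|->8.5, |2|->3.5, |4|->6, |7|->10.5, |5|->7
Step 3: Attach original signs; sum ranks with positive sign and with negative sign.
W+ = 5 + 1.5 + 8.5 + 1.5 + 10.5 = 27
W- = 12 + 3.5 + 10.5 + 8.5 + 3.5 + 6 + 7 = 51
(Check: W+ + W- = 78 should equal n(n+1)/2 = 78.)
Step 4: Test statistic W = min(W+, W-) = 27.
Step 5: Ties in |d|, so use the tie-corrected normal approximation.
        E[W] = n(n+1)/4 = 12*13/4 = 39.
        Tie groups: |d|=1 (t=2), |d|=2 (t=2), |d|=6 (t=2), |d|=7 (t=2); sum(t^3 - t) = 24.
        Var[W] = n(n+1)(2n+1)/24 - sum(t^3-t)/48 = 3900/24 - 24/48 = 162.
        z = (W - E[W]) / sqrt(Var[W]) = (27 - 39) / 12.7279 = -0.9428.
        Two-sided p = 2*Phi(z) = 0.345779.
Step 6: alpha = 0.05. fail to reject H0.

W+ = 27, W- = 51, W = min = 27, p = 0.345779, fail to reject H0.


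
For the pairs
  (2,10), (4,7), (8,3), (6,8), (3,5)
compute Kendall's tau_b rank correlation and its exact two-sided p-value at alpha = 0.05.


Step 1: Enumerate the 10 unordered pairs (i,j) with i<j and classify each by sign(x_j-x_i) * sign(y_j-y_i).
  (1,2):dx=+2,dy=-3->D; (1,3):dx=+6,dy=-7->D; (1,4):dx=+4,dy=-2->D; (1,5):dx=+1,dy=-5->D
  (2,3):dx=+4,dy=-4->D; (2,4):dx=+2,dy=+1->C; (2,5):dx=-1,dy=-2->C; (3,4):dx=-2,dy=+5->D
  (3,5):dx=-5,dy=+2->D; (4,5):dx=-3,dy=-3->C
Step 2: C = 3, D = 7, total pairs = 10.
Step 3: tau = (C - D)/(n(n-1)/2) = (3 - 7)/10 = -0.400000.
Step 4: Exact two-sided p-value (enumerate n! = 120 permutations of y under H0): p = 0.483333.
Step 5: alpha = 0.05. fail to reject H0.

tau_b = -0.4000 (C=3, D=7), p = 0.483333, fail to reject H0.


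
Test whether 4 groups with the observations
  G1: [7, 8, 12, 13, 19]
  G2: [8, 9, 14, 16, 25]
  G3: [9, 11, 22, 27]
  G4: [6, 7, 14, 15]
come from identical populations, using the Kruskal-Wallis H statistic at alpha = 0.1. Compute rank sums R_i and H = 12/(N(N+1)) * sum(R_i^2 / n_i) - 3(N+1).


Step 1: Combine all N = 18 observations and assign midranks.
sorted (value, group, rank): (6,G4,1), (7,G1,2.5), (7,G4,2.5), (8,G1,4.5), (8,G2,4.5), (9,G2,6.5), (9,G3,6.5), (11,G3,8), (12,G1,9), (13,G1,10), (14,G2,11.5), (14,G4,11.5), (15,G4,13), (16,G2,14), (19,G1,15), (22,G3,16), (25,G2,17), (27,G3,18)
Step 2: Sum ranks within each group.
R_1 = 41 (n_1 = 5)
R_2 = 53.5 (n_2 = 5)
R_3 = 48.5 (n_3 = 4)
R_4 = 28 (n_4 = 4)
Step 3: H = 12/(N(N+1)) * sum(R_i^2/n_i) - 3(N+1)
     = 12/(18*19) * (41^2/5 + 53.5^2/5 + 48.5^2/4 + 28^2/4) - 3*19
     = 0.035088 * 1692.71 - 57
     = 2.393421.
Step 4: Ties present; correction factor C = 1 - 24/(18^3 - 18) = 0.995872. Corrected H = 2.393421 / 0.995872 = 2.403342.
Step 5: Under H0, H ~ chi^2(3); p-value = 0.493013.
Step 6: alpha = 0.1. fail to reject H0.

H = 2.4033, df = 3, p = 0.493013, fail to reject H0.


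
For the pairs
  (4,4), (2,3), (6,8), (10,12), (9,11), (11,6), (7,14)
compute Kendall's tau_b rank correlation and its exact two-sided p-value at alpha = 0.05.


Step 1: Enumerate the 21 unordered pairs (i,j) with i<j and classify each by sign(x_j-x_i) * sign(y_j-y_i).
  (1,2):dx=-2,dy=-1->C; (1,3):dx=+2,dy=+4->C; (1,4):dx=+6,dy=+8->C; (1,5):dx=+5,dy=+7->C
  (1,6):dx=+7,dy=+2->C; (1,7):dx=+3,dy=+10->C; (2,3):dx=+4,dy=+5->C; (2,4):dx=+8,dy=+9->C
  (2,5):dx=+7,dy=+8->C; (2,6):dx=+9,dy=+3->C; (2,7):dx=+5,dy=+11->C; (3,4):dx=+4,dy=+4->C
  (3,5):dx=+3,dy=+3->C; (3,6):dx=+5,dy=-2->D; (3,7):dx=+1,dy=+6->C; (4,5):dx=-1,dy=-1->C
  (4,6):dx=+1,dy=-6->D; (4,7):dx=-3,dy=+2->D; (5,6):dx=+2,dy=-5->D; (5,7):dx=-2,dy=+3->D
  (6,7):dx=-4,dy=+8->D
Step 2: C = 15, D = 6, total pairs = 21.
Step 3: tau = (C - D)/(n(n-1)/2) = (15 - 6)/21 = 0.428571.
Step 4: Exact two-sided p-value (enumerate n! = 5040 permutations of y under H0): p = 0.238889.
Step 5: alpha = 0.05. fail to reject H0.

tau_b = 0.4286 (C=15, D=6), p = 0.238889, fail to reject H0.


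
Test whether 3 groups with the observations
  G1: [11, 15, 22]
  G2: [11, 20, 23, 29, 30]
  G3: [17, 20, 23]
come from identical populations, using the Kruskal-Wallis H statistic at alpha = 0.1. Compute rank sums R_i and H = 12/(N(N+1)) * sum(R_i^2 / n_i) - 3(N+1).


Step 1: Combine all N = 11 observations and assign midranks.
sorted (value, group, rank): (11,G1,1.5), (11,G2,1.5), (15,G1,3), (17,G3,4), (20,G2,5.5), (20,G3,5.5), (22,G1,7), (23,G2,8.5), (23,G3,8.5), (29,G2,10), (30,G2,11)
Step 2: Sum ranks within each group.
R_1 = 11.5 (n_1 = 3)
R_2 = 36.5 (n_2 = 5)
R_3 = 18 (n_3 = 3)
Step 3: H = 12/(N(N+1)) * sum(R_i^2/n_i) - 3(N+1)
     = 12/(11*12) * (11.5^2/3 + 36.5^2/5 + 18^2/3) - 3*12
     = 0.090909 * 418.533 - 36
     = 2.048485.
Step 4: Ties present; correction factor C = 1 - 18/(11^3 - 11) = 0.986364. Corrected H = 2.048485 / 0.986364 = 2.076805.
Step 5: Under H0, H ~ chi^2(2); p-value = 0.354020.
Step 6: alpha = 0.1. fail to reject H0.

H = 2.0768, df = 2, p = 0.354020, fail to reject H0.


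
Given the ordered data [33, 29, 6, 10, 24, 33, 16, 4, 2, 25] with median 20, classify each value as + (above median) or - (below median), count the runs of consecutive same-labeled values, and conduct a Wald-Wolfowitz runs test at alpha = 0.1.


Step 1: Compute median = 20; label A = above, B = below.
Labels in order: AABBAABBBA  (n_A = 5, n_B = 5)
Step 2: Count runs R = 5.
Step 3: Under H0 (random ordering), E[R] = 2*n_A*n_B/(n_A+n_B) + 1 = 2*5*5/10 + 1 = 6.0000.
        Var[R] = 2*n_A*n_B*(2*n_A*n_B - n_A - n_B) / ((n_A+n_B)^2 * (n_A+n_B-1)) = 2000/900 = 2.2222.
        SD[R] = 1.4907.
Step 4: Continuity-corrected z = (R + 0.5 - E[R]) / SD[R] = (5 + 0.5 - 6.0000) / 1.4907 = -0.3354.
Step 5: Two-sided p-value via normal approximation = 2*(1 - Phi(|z|)) = 0.737316.
Step 6: alpha = 0.1. fail to reject H0.

R = 5, z = -0.3354, p = 0.737316, fail to reject H0.


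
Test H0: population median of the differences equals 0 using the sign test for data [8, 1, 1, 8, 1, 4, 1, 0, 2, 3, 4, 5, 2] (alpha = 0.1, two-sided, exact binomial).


Step 1: Discard zero differences. Original n = 13; n_eff = number of nonzero differences = 12.
Nonzero differences (with sign): +8, +1, +1, +8, +1, +4, +1, +2, +3, +4, +5, +2
Step 2: Count signs: positive = 12, negative = 0.
Step 3: Under H0: P(positive) = 0.5, so the number of positives S ~ Bin(12, 0.5).
Step 4: Two-sided exact p-value = sum of Bin(12,0.5) probabilities at or below the observed probability = 0.000488.
Step 5: alpha = 0.1. reject H0.

n_eff = 12, pos = 12, neg = 0, p = 0.000488, reject H0.


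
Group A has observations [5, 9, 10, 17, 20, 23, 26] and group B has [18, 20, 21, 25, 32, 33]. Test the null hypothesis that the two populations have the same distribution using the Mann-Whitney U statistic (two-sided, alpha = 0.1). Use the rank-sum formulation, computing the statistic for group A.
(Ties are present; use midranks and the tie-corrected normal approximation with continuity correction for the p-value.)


Step 1: Combine and sort all 13 observations; assign midranks.
sorted (value, group): (5,X), (9,X), (10,X), (17,X), (18,Y), (20,X), (20,Y), (21,Y), (23,X), (25,Y), (26,X), (32,Y), (33,Y)
ranks: 5->1, 9->2, 10->3, 17->4, 18->5, 20->6.5, 20->6.5, 21->8, 23->9, 25->10, 26->11, 32->12, 33->13
Step 2: Rank sum for X: R1 = 1 + 2 + 3 + 4 + 6.5 + 9 + 11 = 36.5.
Step 3: U_X = R1 - n1(n1+1)/2 = 36.5 - 7*8/2 = 36.5 - 28 = 8.5.
       U_Y = n1*n2 - U_X = 42 - 8.5 = 33.5.
Step 4: Ties are present, so use the tie-corrected normal approximation (with continuity correction) for the p-value.
Step 5: p-value = 0.086044; compare to alpha = 0.1. reject H0.

U_X = 8.5, p = 0.086044, reject H0 at alpha = 0.1.


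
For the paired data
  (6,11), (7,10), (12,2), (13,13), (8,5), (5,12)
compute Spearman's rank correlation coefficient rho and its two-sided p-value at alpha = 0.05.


Step 1: Rank x and y separately (midranks; no ties here).
rank(x): 6->2, 7->3, 12->5, 13->6, 8->4, 5->1
rank(y): 11->4, 10->3, 2->1, 13->6, 5->2, 12->5
Step 2: d_i = R_x(i) - R_y(i); compute d_i^2.
  (2-4)^2=4, (3-3)^2=0, (5-1)^2=16, (6-6)^2=0, (4-2)^2=4, (1-5)^2=16
sum(d^2) = 40.
Step 3: rho = 1 - 6*40 / (6*(6^2 - 1)) = 1 - 240/210 = -0.142857.
Step 4: Under H0, t = rho * sqrt((n-2)/(1-rho^2)) = -0.2887 ~ t(4).
Step 5: Two-sided p-value from the t-distribution with 4 df = 0.787172.
Step 6: alpha = 0.05. fail to reject H0.

rho = -0.1429, p = 0.787172, fail to reject H0 at alpha = 0.05.


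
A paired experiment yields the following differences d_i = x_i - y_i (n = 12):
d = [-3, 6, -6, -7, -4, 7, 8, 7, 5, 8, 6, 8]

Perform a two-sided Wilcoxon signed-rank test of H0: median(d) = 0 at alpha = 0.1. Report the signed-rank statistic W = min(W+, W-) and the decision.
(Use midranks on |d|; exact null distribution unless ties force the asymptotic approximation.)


Step 1: Drop any zero differences (none here) and take |d_i|.
|d| = [3, 6, 6, 7, 4, 7, 8, 7, 5, 8, 6, 8]
Step 2: Midrank |d_i| (ties get averaged ranks).
ranks: |3|->1, |6|->5, |6|->5, |7|->8, |4|->2, |7|->8, |8|->11, |7|->8, |5|->3, |8|->11, |6|->5, |8|->11
Step 3: Attach original signs; sum ranks with positive sign and with negative sign.
W+ = 5 + 8 + 11 + 8 + 3 + 11 + 5 + 11 = 62
W- = 1 + 5 + 8 + 2 = 16
(Check: W+ + W- = 78 should equal n(n+1)/2 = 78.)
Step 4: Test statistic W = min(W+, W-) = 16.
Step 5: Ties in |d|, so use the tie-corrected normal approximation.
        E[W] = n(n+1)/4 = 12*13/4 = 39.
        Tie groups: |d|=6 (t=3), |d|=7 (t=3), |d|=8 (t=3); sum(t^3 - t) = 72.
        Var[W] = n(n+1)(2n+1)/24 - sum(t^3-t)/48 = 3900/24 - 72/48 = 161.
        z = (W - E[W]) / sqrt(Var[W]) = (16 - 39) / 12.6886 = -1.8127.
        Two-sided p = 2*Phi(z) = 0.069885.
Step 6: alpha = 0.1. reject H0.

W+ = 62, W- = 16, W = min = 16, p = 0.069885, reject H0.


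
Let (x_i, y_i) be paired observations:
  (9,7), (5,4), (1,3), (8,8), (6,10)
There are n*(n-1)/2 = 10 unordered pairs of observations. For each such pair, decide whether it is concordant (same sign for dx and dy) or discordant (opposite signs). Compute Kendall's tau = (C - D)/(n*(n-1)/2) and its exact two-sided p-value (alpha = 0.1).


Step 1: Enumerate the 10 unordered pairs (i,j) with i<j and classify each by sign(x_j-x_i) * sign(y_j-y_i).
  (1,2):dx=-4,dy=-3->C; (1,3):dx=-8,dy=-4->C; (1,4):dx=-1,dy=+1->D; (1,5):dx=-3,dy=+3->D
  (2,3):dx=-4,dy=-1->C; (2,4):dx=+3,dy=+4->C; (2,5):dx=+1,dy=+6->C; (3,4):dx=+7,dy=+5->C
  (3,5):dx=+5,dy=+7->C; (4,5):dx=-2,dy=+2->D
Step 2: C = 7, D = 3, total pairs = 10.
Step 3: tau = (C - D)/(n(n-1)/2) = (7 - 3)/10 = 0.400000.
Step 4: Exact two-sided p-value (enumerate n! = 120 permutations of y under H0): p = 0.483333.
Step 5: alpha = 0.1. fail to reject H0.

tau_b = 0.4000 (C=7, D=3), p = 0.483333, fail to reject H0.


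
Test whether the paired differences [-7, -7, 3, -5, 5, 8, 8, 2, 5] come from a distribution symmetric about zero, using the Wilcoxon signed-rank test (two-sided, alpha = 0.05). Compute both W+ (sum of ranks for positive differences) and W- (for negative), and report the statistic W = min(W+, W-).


Step 1: Drop any zero differences (none here) and take |d_i|.
|d| = [7, 7, 3, 5, 5, 8, 8, 2, 5]
Step 2: Midrank |d_i| (ties get averaged ranks).
ranks: |7|->6.5, |7|->6.5, |3|->2, |5|->4, |5|->4, |8|->8.5, |8|->8.5, |2|->1, |5|->4
Step 3: Attach original signs; sum ranks with positive sign and with negative sign.
W+ = 2 + 4 + 8.5 + 8.5 + 1 + 4 = 28
W- = 6.5 + 6.5 + 4 = 17
(Check: W+ + W- = 45 should equal n(n+1)/2 = 45.)
Step 4: Test statistic W = min(W+, W-) = 17.
Step 5: Ties in |d|, so use the tie-corrected normal approximation.
        E[W] = n(n+1)/4 = 9*10/4 = 22.5.
        Tie groups: |d|=5 (t=3), |d|=7 (t=2), |d|=8 (t=2); sum(t^3 - t) = 36.
        Var[W] = n(n+1)(2n+1)/24 - sum(t^3-t)/48 = 1710/24 - 36/48 = 70.5.
        z = (W - E[W]) / sqrt(Var[W]) = (17 - 22.5) / 8.3964 = -0.6550.
        Two-sided p = 2*Phi(z) = 0.512442.
Step 6: alpha = 0.05. fail to reject H0.

W+ = 28, W- = 17, W = min = 17, p = 0.512442, fail to reject H0.


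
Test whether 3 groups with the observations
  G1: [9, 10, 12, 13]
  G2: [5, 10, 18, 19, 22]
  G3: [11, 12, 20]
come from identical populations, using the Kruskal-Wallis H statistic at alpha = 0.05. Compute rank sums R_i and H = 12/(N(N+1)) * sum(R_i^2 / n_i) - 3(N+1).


Step 1: Combine all N = 12 observations and assign midranks.
sorted (value, group, rank): (5,G2,1), (9,G1,2), (10,G1,3.5), (10,G2,3.5), (11,G3,5), (12,G1,6.5), (12,G3,6.5), (13,G1,8), (18,G2,9), (19,G2,10), (20,G3,11), (22,G2,12)
Step 2: Sum ranks within each group.
R_1 = 20 (n_1 = 4)
R_2 = 35.5 (n_2 = 5)
R_3 = 22.5 (n_3 = 3)
Step 3: H = 12/(N(N+1)) * sum(R_i^2/n_i) - 3(N+1)
     = 12/(12*13) * (20^2/4 + 35.5^2/5 + 22.5^2/3) - 3*13
     = 0.076923 * 520.8 - 39
     = 1.061538.
Step 4: Ties present; correction factor C = 1 - 12/(12^3 - 12) = 0.993007. Corrected H = 1.061538 / 0.993007 = 1.069014.
Step 5: Under H0, H ~ chi^2(2); p-value = 0.585958.
Step 6: alpha = 0.05. fail to reject H0.

H = 1.0690, df = 2, p = 0.585958, fail to reject H0.


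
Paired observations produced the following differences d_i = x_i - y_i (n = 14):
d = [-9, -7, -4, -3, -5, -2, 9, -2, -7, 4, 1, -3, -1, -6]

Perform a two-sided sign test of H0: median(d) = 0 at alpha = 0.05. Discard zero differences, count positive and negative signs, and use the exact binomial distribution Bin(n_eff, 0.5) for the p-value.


Step 1: Discard zero differences. Original n = 14; n_eff = number of nonzero differences = 14.
Nonzero differences (with sign): -9, -7, -4, -3, -5, -2, +9, -2, -7, +4, +1, -3, -1, -6
Step 2: Count signs: positive = 3, negative = 11.
Step 3: Under H0: P(positive) = 0.5, so the number of positives S ~ Bin(14, 0.5).
Step 4: Two-sided exact p-value = sum of Bin(14,0.5) probabilities at or below the observed probability = 0.057373.
Step 5: alpha = 0.05. fail to reject H0.

n_eff = 14, pos = 3, neg = 11, p = 0.057373, fail to reject H0.


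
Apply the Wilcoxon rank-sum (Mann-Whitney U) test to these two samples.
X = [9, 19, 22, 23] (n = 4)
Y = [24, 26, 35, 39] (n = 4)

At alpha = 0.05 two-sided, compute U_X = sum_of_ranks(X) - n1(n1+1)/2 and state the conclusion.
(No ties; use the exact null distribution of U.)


Step 1: Combine and sort all 8 observations; assign midranks.
sorted (value, group): (9,X), (19,X), (22,X), (23,X), (24,Y), (26,Y), (35,Y), (39,Y)
ranks: 9->1, 19->2, 22->3, 23->4, 24->5, 26->6, 35->7, 39->8
Step 2: Rank sum for X: R1 = 1 + 2 + 3 + 4 = 10.
Step 3: U_X = R1 - n1(n1+1)/2 = 10 - 4*5/2 = 10 - 10 = 0.
       U_Y = n1*n2 - U_X = 16 - 0 = 16.
Step 4: No ties, so the exact null distribution of U (based on enumerating the C(8,4) = 70 equally likely rank assignments) gives the two-sided p-value.
Step 5: p-value = 0.028571; compare to alpha = 0.05. reject H0.

U_X = 0, p = 0.028571, reject H0 at alpha = 0.05.


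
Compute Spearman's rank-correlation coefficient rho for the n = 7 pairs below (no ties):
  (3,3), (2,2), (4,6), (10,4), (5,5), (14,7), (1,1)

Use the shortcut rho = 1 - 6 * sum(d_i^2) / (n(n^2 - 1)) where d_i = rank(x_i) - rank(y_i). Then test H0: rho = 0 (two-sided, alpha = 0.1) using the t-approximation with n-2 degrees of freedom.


Step 1: Rank x and y separately (midranks; no ties here).
rank(x): 3->3, 2->2, 4->4, 10->6, 5->5, 14->7, 1->1
rank(y): 3->3, 2->2, 6->6, 4->4, 5->5, 7->7, 1->1
Step 2: d_i = R_x(i) - R_y(i); compute d_i^2.
  (3-3)^2=0, (2-2)^2=0, (4-6)^2=4, (6-4)^2=4, (5-5)^2=0, (7-7)^2=0, (1-1)^2=0
sum(d^2) = 8.
Step 3: rho = 1 - 6*8 / (7*(7^2 - 1)) = 1 - 48/336 = 0.857143.
Step 4: Under H0, t = rho * sqrt((n-2)/(1-rho^2)) = 3.7210 ~ t(5).
Step 5: Two-sided p-value from the t-distribution with 5 df = 0.013697.
Step 6: alpha = 0.1. reject H0.

rho = 0.8571, p = 0.013697, reject H0 at alpha = 0.1.


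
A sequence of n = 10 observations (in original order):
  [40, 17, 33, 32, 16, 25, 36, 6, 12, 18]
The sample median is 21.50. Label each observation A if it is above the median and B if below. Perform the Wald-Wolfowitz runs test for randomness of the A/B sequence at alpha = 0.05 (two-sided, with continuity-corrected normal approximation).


Step 1: Compute median = 21.50; label A = above, B = below.
Labels in order: ABAABAABBB  (n_A = 5, n_B = 5)
Step 2: Count runs R = 6.
Step 3: Under H0 (random ordering), E[R] = 2*n_A*n_B/(n_A+n_B) + 1 = 2*5*5/10 + 1 = 6.0000.
        Var[R] = 2*n_A*n_B*(2*n_A*n_B - n_A - n_B) / ((n_A+n_B)^2 * (n_A+n_B-1)) = 2000/900 = 2.2222.
        SD[R] = 1.4907.
Step 4: R = E[R], so z = 0 with no continuity correction.
Step 5: Two-sided p-value via normal approximation = 2*(1 - Phi(|z|)) = 1.000000.
Step 6: alpha = 0.05. fail to reject H0.

R = 6, z = 0.0000, p = 1.000000, fail to reject H0.


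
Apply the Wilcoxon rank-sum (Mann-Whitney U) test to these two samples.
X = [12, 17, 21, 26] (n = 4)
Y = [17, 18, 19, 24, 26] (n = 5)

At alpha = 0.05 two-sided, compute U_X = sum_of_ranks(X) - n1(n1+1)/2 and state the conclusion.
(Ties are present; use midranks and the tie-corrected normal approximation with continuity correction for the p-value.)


Step 1: Combine and sort all 9 observations; assign midranks.
sorted (value, group): (12,X), (17,X), (17,Y), (18,Y), (19,Y), (21,X), (24,Y), (26,X), (26,Y)
ranks: 12->1, 17->2.5, 17->2.5, 18->4, 19->5, 21->6, 24->7, 26->8.5, 26->8.5
Step 2: Rank sum for X: R1 = 1 + 2.5 + 6 + 8.5 = 18.
Step 3: U_X = R1 - n1(n1+1)/2 = 18 - 4*5/2 = 18 - 10 = 8.
       U_Y = n1*n2 - U_X = 20 - 8 = 12.
Step 4: Ties are present, so use the tie-corrected normal approximation (with continuity correction) for the p-value.
Step 5: p-value = 0.710992; compare to alpha = 0.05. fail to reject H0.

U_X = 8, p = 0.710992, fail to reject H0 at alpha = 0.05.


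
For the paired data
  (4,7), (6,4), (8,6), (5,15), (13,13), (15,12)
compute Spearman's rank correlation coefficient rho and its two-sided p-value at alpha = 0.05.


Step 1: Rank x and y separately (midranks; no ties here).
rank(x): 4->1, 6->3, 8->4, 5->2, 13->5, 15->6
rank(y): 7->3, 4->1, 6->2, 15->6, 13->5, 12->4
Step 2: d_i = R_x(i) - R_y(i); compute d_i^2.
  (1-3)^2=4, (3-1)^2=4, (4-2)^2=4, (2-6)^2=16, (5-5)^2=0, (6-4)^2=4
sum(d^2) = 32.
Step 3: rho = 1 - 6*32 / (6*(6^2 - 1)) = 1 - 192/210 = 0.085714.
Step 4: Under H0, t = rho * sqrt((n-2)/(1-rho^2)) = 0.1721 ~ t(4).
Step 5: Two-sided p-value from the t-distribution with 4 df = 0.871743.
Step 6: alpha = 0.05. fail to reject H0.

rho = 0.0857, p = 0.871743, fail to reject H0 at alpha = 0.05.


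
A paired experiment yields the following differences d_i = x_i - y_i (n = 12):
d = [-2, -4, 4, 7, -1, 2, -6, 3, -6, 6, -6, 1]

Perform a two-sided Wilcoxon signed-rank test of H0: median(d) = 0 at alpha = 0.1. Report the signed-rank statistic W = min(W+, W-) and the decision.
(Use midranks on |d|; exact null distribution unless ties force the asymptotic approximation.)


Step 1: Drop any zero differences (none here) and take |d_i|.
|d| = [2, 4, 4, 7, 1, 2, 6, 3, 6, 6, 6, 1]
Step 2: Midrank |d_i| (ties get averaged ranks).
ranks: |2|->3.5, |4|->6.5, |4|->6.5, |7|->12, |1|->1.5, |2|->3.5, |6|->9.5, |3|->5, |6|->9.5, |6|->9.5, |6|->9.5, |1|->1.5
Step 3: Attach original signs; sum ranks with positive sign and with negative sign.
W+ = 6.5 + 12 + 3.5 + 5 + 9.5 + 1.5 = 38
W- = 3.5 + 6.5 + 1.5 + 9.5 + 9.5 + 9.5 = 40
(Check: W+ + W- = 78 should equal n(n+1)/2 = 78.)
Step 4: Test statistic W = min(W+, W-) = 38.
Step 5: Ties in |d|, so use the tie-corrected normal approximation.
        E[W] = n(n+1)/4 = 12*13/4 = 39.
        Tie groups: |d|=1 (t=2), |d|=2 (t=2), |d|=4 (t=2), |d|=6 (t=4); sum(t^3 - t) = 78.
        Var[W] = n(n+1)(2n+1)/24 - sum(t^3-t)/48 = 3900/24 - 78/48 = 160.875.
        z = (W - E[W]) / sqrt(Var[W]) = (38 - 39) / 12.6837 = -0.0788.
        Two-sided p = 2*Phi(z) = 0.937159.
Step 6: alpha = 0.1. fail to reject H0.

W+ = 38, W- = 40, W = min = 38, p = 0.937159, fail to reject H0.


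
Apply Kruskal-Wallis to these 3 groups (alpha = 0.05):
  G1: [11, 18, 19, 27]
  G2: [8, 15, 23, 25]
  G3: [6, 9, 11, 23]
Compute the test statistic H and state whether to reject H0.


Step 1: Combine all N = 12 observations and assign midranks.
sorted (value, group, rank): (6,G3,1), (8,G2,2), (9,G3,3), (11,G1,4.5), (11,G3,4.5), (15,G2,6), (18,G1,7), (19,G1,8), (23,G2,9.5), (23,G3,9.5), (25,G2,11), (27,G1,12)
Step 2: Sum ranks within each group.
R_1 = 31.5 (n_1 = 4)
R_2 = 28.5 (n_2 = 4)
R_3 = 18 (n_3 = 4)
Step 3: H = 12/(N(N+1)) * sum(R_i^2/n_i) - 3(N+1)
     = 12/(12*13) * (31.5^2/4 + 28.5^2/4 + 18^2/4) - 3*13
     = 0.076923 * 532.125 - 39
     = 1.932692.
Step 4: Ties present; correction factor C = 1 - 12/(12^3 - 12) = 0.993007. Corrected H = 1.932692 / 0.993007 = 1.946303.
Step 5: Under H0, H ~ chi^2(2); p-value = 0.377890.
Step 6: alpha = 0.05. fail to reject H0.

H = 1.9463, df = 2, p = 0.377890, fail to reject H0.


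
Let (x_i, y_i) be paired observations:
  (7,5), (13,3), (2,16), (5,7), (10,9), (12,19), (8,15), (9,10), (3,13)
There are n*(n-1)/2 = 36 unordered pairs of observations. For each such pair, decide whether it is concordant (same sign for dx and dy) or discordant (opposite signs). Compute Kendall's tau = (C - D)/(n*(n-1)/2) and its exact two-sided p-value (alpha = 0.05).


Step 1: Enumerate the 36 unordered pairs (i,j) with i<j and classify each by sign(x_j-x_i) * sign(y_j-y_i).
  (1,2):dx=+6,dy=-2->D; (1,3):dx=-5,dy=+11->D; (1,4):dx=-2,dy=+2->D; (1,5):dx=+3,dy=+4->C
  (1,6):dx=+5,dy=+14->C; (1,7):dx=+1,dy=+10->C; (1,8):dx=+2,dy=+5->C; (1,9):dx=-4,dy=+8->D
  (2,3):dx=-11,dy=+13->D; (2,4):dx=-8,dy=+4->D; (2,5):dx=-3,dy=+6->D; (2,6):dx=-1,dy=+16->D
  (2,7):dx=-5,dy=+12->D; (2,8):dx=-4,dy=+7->D; (2,9):dx=-10,dy=+10->D; (3,4):dx=+3,dy=-9->D
  (3,5):dx=+8,dy=-7->D; (3,6):dx=+10,dy=+3->C; (3,7):dx=+6,dy=-1->D; (3,8):dx=+7,dy=-6->D
  (3,9):dx=+1,dy=-3->D; (4,5):dx=+5,dy=+2->C; (4,6):dx=+7,dy=+12->C; (4,7):dx=+3,dy=+8->C
  (4,8):dx=+4,dy=+3->C; (4,9):dx=-2,dy=+6->D; (5,6):dx=+2,dy=+10->C; (5,7):dx=-2,dy=+6->D
  (5,8):dx=-1,dy=+1->D; (5,9):dx=-7,dy=+4->D; (6,7):dx=-4,dy=-4->C; (6,8):dx=-3,dy=-9->C
  (6,9):dx=-9,dy=-6->C; (7,8):dx=+1,dy=-5->D; (7,9):dx=-5,dy=-2->C; (8,9):dx=-6,dy=+3->D
Step 2: C = 14, D = 22, total pairs = 36.
Step 3: tau = (C - D)/(n(n-1)/2) = (14 - 22)/36 = -0.222222.
Step 4: Exact two-sided p-value (enumerate n! = 362880 permutations of y under H0): p = 0.476709.
Step 5: alpha = 0.05. fail to reject H0.

tau_b = -0.2222 (C=14, D=22), p = 0.476709, fail to reject H0.
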